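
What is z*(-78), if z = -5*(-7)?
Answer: -2730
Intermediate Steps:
z = 35
z*(-78) = 35*(-78) = -2730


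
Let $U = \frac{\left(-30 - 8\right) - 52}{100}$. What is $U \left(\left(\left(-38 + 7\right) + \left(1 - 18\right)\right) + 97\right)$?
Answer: $- \frac{441}{10} \approx -44.1$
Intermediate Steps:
$U = - \frac{9}{10}$ ($U = \left(-38 - 52\right) \frac{1}{100} = \left(-90\right) \frac{1}{100} = - \frac{9}{10} \approx -0.9$)
$U \left(\left(\left(-38 + 7\right) + \left(1 - 18\right)\right) + 97\right) = - \frac{9 \left(\left(\left(-38 + 7\right) + \left(1 - 18\right)\right) + 97\right)}{10} = - \frac{9 \left(\left(-31 - 17\right) + 97\right)}{10} = - \frac{9 \left(-48 + 97\right)}{10} = \left(- \frac{9}{10}\right) 49 = - \frac{441}{10}$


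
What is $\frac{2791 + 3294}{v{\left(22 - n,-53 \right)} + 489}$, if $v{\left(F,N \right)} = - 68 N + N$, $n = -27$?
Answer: $\frac{1217}{808} \approx 1.5062$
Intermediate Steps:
$v{\left(F,N \right)} = - 67 N$
$\frac{2791 + 3294}{v{\left(22 - n,-53 \right)} + 489} = \frac{2791 + 3294}{\left(-67\right) \left(-53\right) + 489} = \frac{6085}{3551 + 489} = \frac{6085}{4040} = 6085 \cdot \frac{1}{4040} = \frac{1217}{808}$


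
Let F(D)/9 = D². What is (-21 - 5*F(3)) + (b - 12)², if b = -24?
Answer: 870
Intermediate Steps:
F(D) = 9*D²
(-21 - 5*F(3)) + (b - 12)² = (-21 - 45*3²) + (-24 - 12)² = (-21 - 45*9) + (-36)² = (-21 - 5*81) + 1296 = (-21 - 405) + 1296 = -426 + 1296 = 870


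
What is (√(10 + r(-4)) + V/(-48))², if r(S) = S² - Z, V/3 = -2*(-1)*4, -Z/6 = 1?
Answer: 129/4 - 4*√2 ≈ 26.593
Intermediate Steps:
Z = -6 (Z = -6*1 = -6)
V = 24 (V = 3*(-2*(-1)*4) = 3*(2*4) = 3*8 = 24)
r(S) = 6 + S² (r(S) = S² - 1*(-6) = S² + 6 = 6 + S²)
(√(10 + r(-4)) + V/(-48))² = (√(10 + (6 + (-4)²)) + 24/(-48))² = (√(10 + (6 + 16)) + 24*(-1/48))² = (√(10 + 22) - ½)² = (√32 - ½)² = (4*√2 - ½)² = (-½ + 4*√2)²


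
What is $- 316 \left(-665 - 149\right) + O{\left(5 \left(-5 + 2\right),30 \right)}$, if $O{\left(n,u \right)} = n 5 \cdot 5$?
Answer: $256849$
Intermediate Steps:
$O{\left(n,u \right)} = 25 n$ ($O{\left(n,u \right)} = 5 n 5 = 25 n$)
$- 316 \left(-665 - 149\right) + O{\left(5 \left(-5 + 2\right),30 \right)} = - 316 \left(-665 - 149\right) + 25 \cdot 5 \left(-5 + 2\right) = \left(-316\right) \left(-814\right) + 25 \cdot 5 \left(-3\right) = 257224 + 25 \left(-15\right) = 257224 - 375 = 256849$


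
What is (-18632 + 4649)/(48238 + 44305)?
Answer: -13983/92543 ≈ -0.15110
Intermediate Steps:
(-18632 + 4649)/(48238 + 44305) = -13983/92543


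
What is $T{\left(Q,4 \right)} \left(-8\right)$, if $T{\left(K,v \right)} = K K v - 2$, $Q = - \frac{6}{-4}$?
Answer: $-56$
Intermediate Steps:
$Q = \frac{3}{2}$ ($Q = \left(-6\right) \left(- \frac{1}{4}\right) = \frac{3}{2} \approx 1.5$)
$T{\left(K,v \right)} = -2 + v K^{2}$ ($T{\left(K,v \right)} = K^{2} v - 2 = v K^{2} - 2 = -2 + v K^{2}$)
$T{\left(Q,4 \right)} \left(-8\right) = \left(-2 + 4 \left(\frac{3}{2}\right)^{2}\right) \left(-8\right) = \left(-2 + 4 \cdot \frac{9}{4}\right) \left(-8\right) = \left(-2 + 9\right) \left(-8\right) = 7 \left(-8\right) = -56$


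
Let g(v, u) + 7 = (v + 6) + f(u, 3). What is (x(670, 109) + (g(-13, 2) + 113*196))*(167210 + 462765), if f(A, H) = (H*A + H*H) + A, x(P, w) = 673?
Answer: 14378549400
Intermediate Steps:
f(A, H) = A + H² + A*H (f(A, H) = (A*H + H²) + A = (H² + A*H) + A = A + H² + A*H)
g(v, u) = 8 + v + 4*u (g(v, u) = -7 + ((v + 6) + (u + 3² + u*3)) = -7 + ((6 + v) + (u + 9 + 3*u)) = -7 + ((6 + v) + (9 + 4*u)) = -7 + (15 + v + 4*u) = 8 + v + 4*u)
(x(670, 109) + (g(-13, 2) + 113*196))*(167210 + 462765) = (673 + ((8 - 13 + 4*2) + 113*196))*(167210 + 462765) = (673 + ((8 - 13 + 8) + 22148))*629975 = (673 + (3 + 22148))*629975 = (673 + 22151)*629975 = 22824*629975 = 14378549400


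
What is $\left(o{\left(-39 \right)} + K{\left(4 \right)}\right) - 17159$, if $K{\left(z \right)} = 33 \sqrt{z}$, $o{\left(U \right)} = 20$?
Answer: $-17073$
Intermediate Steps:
$\left(o{\left(-39 \right)} + K{\left(4 \right)}\right) - 17159 = \left(20 + 33 \sqrt{4}\right) - 17159 = \left(20 + 33 \cdot 2\right) - 17159 = \left(20 + 66\right) - 17159 = 86 - 17159 = -17073$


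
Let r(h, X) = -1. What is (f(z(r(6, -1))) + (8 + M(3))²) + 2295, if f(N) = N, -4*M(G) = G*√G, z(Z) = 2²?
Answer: 37835/16 - 12*√3 ≈ 2343.9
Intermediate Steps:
z(Z) = 4
M(G) = -G^(3/2)/4 (M(G) = -G*√G/4 = -G^(3/2)/4)
(f(z(r(6, -1))) + (8 + M(3))²) + 2295 = (4 + (8 - 3*√3/4)²) + 2295 = 2299 + (8 - 3*√3/4)²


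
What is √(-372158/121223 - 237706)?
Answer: 2*I*√873284630746727/121223 ≈ 487.55*I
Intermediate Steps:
√(-372158/121223 - 237706) = √(-28815806596/121223) = 2*I*√873284630746727/121223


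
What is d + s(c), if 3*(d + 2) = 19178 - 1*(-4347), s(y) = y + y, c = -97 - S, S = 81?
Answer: 22451/3 ≈ 7483.7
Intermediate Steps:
c = -178 (c = -97 - 1*81 = -97 - 81 = -178)
s(y) = 2*y
d = 23519/3 (d = -2 + (19178 - 1*(-4347))/3 = -2 + (19178 + 4347)/3 = -2 + (⅓)*23525 = -2 + 23525/3 = 23519/3 ≈ 7839.7)
d + s(c) = 23519/3 + 2*(-178) = 23519/3 - 356 = 22451/3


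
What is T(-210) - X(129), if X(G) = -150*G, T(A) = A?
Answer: 19140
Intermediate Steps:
T(-210) - X(129) = -210 - (-150)*129 = -210 - 1*(-19350) = -210 + 19350 = 19140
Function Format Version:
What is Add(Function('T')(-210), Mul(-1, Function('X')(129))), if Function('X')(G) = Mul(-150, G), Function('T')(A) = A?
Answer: 19140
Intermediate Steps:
Add(Function('T')(-210), Mul(-1, Function('X')(129))) = Add(-210, Mul(-1, Mul(-150, 129))) = Add(-210, Mul(-1, -19350)) = Add(-210, 19350) = 19140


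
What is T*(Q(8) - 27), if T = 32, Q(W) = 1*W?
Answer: -608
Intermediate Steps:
Q(W) = W
T*(Q(8) - 27) = 32*(8 - 27) = 32*(-19) = -608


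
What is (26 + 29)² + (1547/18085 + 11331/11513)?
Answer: 630065861871/208212605 ≈ 3026.1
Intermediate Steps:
(26 + 29)² + (1547/18085 + 11331/11513) = 55² + (1547*(1/18085) + 11331*(1/11513)) = 3025 + (1547/18085 + 11331/11513) = 3025 + 222731746/208212605 = 630065861871/208212605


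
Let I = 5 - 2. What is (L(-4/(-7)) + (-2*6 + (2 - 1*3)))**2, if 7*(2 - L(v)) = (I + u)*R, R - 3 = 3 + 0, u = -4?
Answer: 5041/49 ≈ 102.88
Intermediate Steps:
I = 3
R = 6 (R = 3 + (3 + 0) = 3 + 3 = 6)
L(v) = 20/7 (L(v) = 2 - (3 - 4)*6/7 = 2 - (-1)*6/7 = 2 - 1/7*(-6) = 2 + 6/7 = 20/7)
(L(-4/(-7)) + (-2*6 + (2 - 1*3)))**2 = (20/7 + (-2*6 + (2 - 1*3)))**2 = (20/7 + (-12 + (2 - 3)))**2 = (20/7 + (-12 - 1))**2 = (20/7 - 13)**2 = (-71/7)**2 = 5041/49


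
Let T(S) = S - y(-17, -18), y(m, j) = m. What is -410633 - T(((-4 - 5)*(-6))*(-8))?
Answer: -410218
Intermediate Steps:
T(S) = 17 + S (T(S) = S - 1*(-17) = S + 17 = 17 + S)
-410633 - T(((-4 - 5)*(-6))*(-8)) = -410633 - (17 + ((-4 - 5)*(-6))*(-8)) = -410633 - (17 - 9*(-6)*(-8)) = -410633 - (17 + 54*(-8)) = -410633 - (17 - 432) = -410633 - 1*(-415) = -410633 + 415 = -410218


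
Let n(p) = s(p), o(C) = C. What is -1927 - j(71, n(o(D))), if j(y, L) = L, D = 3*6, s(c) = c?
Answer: -1945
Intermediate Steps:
D = 18
n(p) = p
-1927 - j(71, n(o(D))) = -1927 - 1*18 = -1927 - 18 = -1945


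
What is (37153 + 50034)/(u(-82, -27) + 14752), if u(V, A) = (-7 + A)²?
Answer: 87187/15908 ≈ 5.4807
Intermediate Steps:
(37153 + 50034)/(u(-82, -27) + 14752) = (37153 + 50034)/((-7 - 27)² + 14752) = 87187/((-34)² + 14752) = 87187/(1156 + 14752) = 87187/15908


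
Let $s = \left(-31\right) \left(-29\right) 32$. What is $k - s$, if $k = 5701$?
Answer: $-23067$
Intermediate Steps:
$s = 28768$ ($s = 899 \cdot 32 = 28768$)
$k - s = 5701 - 28768 = -23067$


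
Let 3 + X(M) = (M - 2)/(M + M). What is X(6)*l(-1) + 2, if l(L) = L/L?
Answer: -⅔ ≈ -0.66667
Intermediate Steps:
X(M) = -3 + (-2 + M)/(2*M) (X(M) = -3 + (M - 2)/(M + M) = -3 + (-2 + M)/((2*M)) = -3 + (-2 + M)*(1/(2*M)) = -3 + (-2 + M)/(2*M))
l(L) = 1
X(6)*l(-1) + 2 = (-5/2 - 1/6)*1 + 2 = (-5/2 - 1*⅙)*1 + 2 = (-5/2 - ⅙)*1 + 2 = -8/3*1 + 2 = -8/3 + 2 = -⅔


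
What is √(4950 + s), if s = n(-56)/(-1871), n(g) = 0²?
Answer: 15*√22 ≈ 70.356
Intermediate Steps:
n(g) = 0
s = 0 (s = 0/(-1871) = 0*(-1/1871) = 0)
√(4950 + s) = √(4950 + 0) = √4950 = 15*√22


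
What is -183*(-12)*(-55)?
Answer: -120780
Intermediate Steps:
-183*(-12)*(-55) = 2196*(-55) = -120780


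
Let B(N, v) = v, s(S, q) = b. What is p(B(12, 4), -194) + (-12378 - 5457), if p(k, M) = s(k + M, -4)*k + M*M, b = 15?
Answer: 19861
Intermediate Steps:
s(S, q) = 15
p(k, M) = M² + 15*k (p(k, M) = 15*k + M*M = 15*k + M² = M² + 15*k)
p(B(12, 4), -194) + (-12378 - 5457) = ((-194)² + 15*4) + (-12378 - 5457) = (37636 + 60) - 17835 = 37696 - 17835 = 19861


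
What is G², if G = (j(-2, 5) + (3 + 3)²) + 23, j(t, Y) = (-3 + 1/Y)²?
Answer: 2792241/625 ≈ 4467.6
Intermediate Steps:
G = 1671/25 (G = ((-1 + 3*5)²/5² + (3 + 3)²) + 23 = ((-1 + 15)²/25 + 6²) + 23 = ((1/25)*14² + 36) + 23 = ((1/25)*196 + 36) + 23 = (196/25 + 36) + 23 = 1096/25 + 23 = 1671/25 ≈ 66.840)
G² = (1671/25)² = 2792241/625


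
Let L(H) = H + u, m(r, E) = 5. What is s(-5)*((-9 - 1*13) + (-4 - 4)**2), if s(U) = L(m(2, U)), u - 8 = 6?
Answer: 798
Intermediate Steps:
u = 14 (u = 8 + 6 = 14)
L(H) = 14 + H (L(H) = H + 14 = 14 + H)
s(U) = 19 (s(U) = 14 + 5 = 19)
s(-5)*((-9 - 1*13) + (-4 - 4)**2) = 19*((-9 - 1*13) + (-4 - 4)**2) = 19*((-9 - 13) + (-8)**2) = 19*(-22 + 64) = 19*42 = 798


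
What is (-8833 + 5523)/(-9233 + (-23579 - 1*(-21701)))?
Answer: 3310/11111 ≈ 0.29790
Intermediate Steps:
(-8833 + 5523)/(-9233 + (-23579 - 1*(-21701))) = -3310/(-9233 + (-23579 + 21701)) = -3310/(-9233 - 1878) = -3310/(-11111) = -3310*(-1/11111) = 3310/11111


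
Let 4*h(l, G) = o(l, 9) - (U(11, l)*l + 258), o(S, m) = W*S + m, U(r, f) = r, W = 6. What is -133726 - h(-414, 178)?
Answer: -536725/4 ≈ -1.3418e+5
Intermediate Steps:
o(S, m) = m + 6*S (o(S, m) = 6*S + m = m + 6*S)
h(l, G) = -249/4 - 5*l/4 (h(l, G) = ((9 + 6*l) - (11*l + 258))/4 = ((9 + 6*l) - (258 + 11*l))/4 = ((9 + 6*l) + (-258 - 11*l))/4 = (-249 - 5*l)/4 = -249/4 - 5*l/4)
-133726 - h(-414, 178) = -133726 - (-249/4 - 5/4*(-414)) = -133726 - (-249/4 + 1035/2) = -133726 - 1*1821/4 = -133726 - 1821/4 = -536725/4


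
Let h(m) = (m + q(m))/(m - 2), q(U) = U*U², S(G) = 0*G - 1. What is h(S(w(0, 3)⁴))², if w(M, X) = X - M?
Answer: 4/9 ≈ 0.44444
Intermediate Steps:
S(G) = -1 (S(G) = 0 - 1 = -1)
q(U) = U³
h(m) = (m + m³)/(-2 + m) (h(m) = (m + m³)/(m - 2) = (m + m³)/(-2 + m))
h(S(w(0, 3)⁴))² = ((-1 + (-1)³)/(-2 - 1))² = ((-1 - 1)/(-3))² = (-⅓*(-2))² = (⅔)² = 4/9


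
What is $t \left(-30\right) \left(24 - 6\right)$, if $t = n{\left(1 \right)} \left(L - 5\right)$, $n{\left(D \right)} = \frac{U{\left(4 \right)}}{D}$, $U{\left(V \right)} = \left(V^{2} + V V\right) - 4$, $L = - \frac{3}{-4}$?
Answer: $64260$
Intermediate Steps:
$L = \frac{3}{4}$ ($L = \left(-3\right) \left(- \frac{1}{4}\right) = \frac{3}{4} \approx 0.75$)
$U{\left(V \right)} = -4 + 2 V^{2}$ ($U{\left(V \right)} = \left(V^{2} + V^{2}\right) - 4 = 2 V^{2} - 4 = -4 + 2 V^{2}$)
$n{\left(D \right)} = \frac{28}{D}$ ($n{\left(D \right)} = \frac{-4 + 2 \cdot 4^{2}}{D} = \frac{-4 + 2 \cdot 16}{D} = \frac{-4 + 32}{D} = \frac{28}{D}$)
$t = -119$ ($t = \frac{28}{1} \left(\frac{3}{4} - 5\right) = 28 \cdot 1 \left(- \frac{17}{4}\right) = 28 \left(- \frac{17}{4}\right) = -119$)
$t \left(-30\right) \left(24 - 6\right) = \left(-119\right) \left(-30\right) \left(24 - 6\right) = 3570 \cdot 18 = 64260$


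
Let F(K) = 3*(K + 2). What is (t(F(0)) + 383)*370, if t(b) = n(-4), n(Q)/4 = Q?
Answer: 135790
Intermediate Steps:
F(K) = 6 + 3*K (F(K) = 3*(2 + K) = 6 + 3*K)
n(Q) = 4*Q
t(b) = -16 (t(b) = 4*(-4) = -16)
(t(F(0)) + 383)*370 = (-16 + 383)*370 = 367*370 = 135790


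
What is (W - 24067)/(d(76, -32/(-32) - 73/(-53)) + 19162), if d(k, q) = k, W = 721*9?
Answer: -8789/9619 ≈ -0.91371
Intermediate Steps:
W = 6489
(W - 24067)/(d(76, -32/(-32) - 73/(-53)) + 19162) = (6489 - 24067)/(76 + 19162) = -17578/19238 = -17578*1/19238 = -8789/9619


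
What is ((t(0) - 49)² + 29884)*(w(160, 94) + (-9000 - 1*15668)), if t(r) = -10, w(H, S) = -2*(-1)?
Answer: -822981090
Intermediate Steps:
w(H, S) = 2
((t(0) - 49)² + 29884)*(w(160, 94) + (-9000 - 1*15668)) = ((-10 - 49)² + 29884)*(2 + (-9000 - 1*15668)) = ((-59)² + 29884)*(2 + (-9000 - 15668)) = (3481 + 29884)*(2 - 24668) = 33365*(-24666) = -822981090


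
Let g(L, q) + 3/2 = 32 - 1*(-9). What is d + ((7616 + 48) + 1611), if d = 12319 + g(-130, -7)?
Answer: 43267/2 ≈ 21634.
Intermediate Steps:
g(L, q) = 79/2 (g(L, q) = -3/2 + (32 - 1*(-9)) = -3/2 + (32 + 9) = -3/2 + 41 = 79/2)
d = 24717/2 (d = 12319 + 79/2 = 24717/2 ≈ 12359.)
d + ((7616 + 48) + 1611) = 24717/2 + ((7616 + 48) + 1611) = 24717/2 + (7664 + 1611) = 24717/2 + 9275 = 43267/2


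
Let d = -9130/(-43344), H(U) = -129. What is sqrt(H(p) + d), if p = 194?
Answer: I*sqrt(1680256046)/3612 ≈ 11.349*I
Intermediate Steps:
d = 4565/21672 (d = -9130*(-1/43344) = 4565/21672 ≈ 0.21064)
sqrt(H(p) + d) = sqrt(-129 + 4565/21672) = sqrt(-2791123/21672) = I*sqrt(1680256046)/3612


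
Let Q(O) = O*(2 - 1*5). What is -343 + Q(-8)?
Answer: -319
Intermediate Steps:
Q(O) = -3*O (Q(O) = O*(2 - 5) = O*(-3) = -3*O)
-343 + Q(-8) = -343 - 3*(-8) = -343 + 24 = -319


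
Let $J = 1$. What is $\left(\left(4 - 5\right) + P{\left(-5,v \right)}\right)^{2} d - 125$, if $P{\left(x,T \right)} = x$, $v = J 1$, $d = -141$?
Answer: $-5201$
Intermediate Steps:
$v = 1$ ($v = 1 \cdot 1 = 1$)
$\left(\left(4 - 5\right) + P{\left(-5,v \right)}\right)^{2} d - 125 = \left(\left(4 - 5\right) - 5\right)^{2} \left(-141\right) - 125 = \left(-1 - 5\right)^{2} \left(-141\right) - 125 = \left(-6\right)^{2} \left(-141\right) - 125 = 36 \left(-141\right) - 125 = -5076 - 125 = -5201$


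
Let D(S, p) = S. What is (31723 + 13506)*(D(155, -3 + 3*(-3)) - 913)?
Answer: -34283582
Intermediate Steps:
(31723 + 13506)*(D(155, -3 + 3*(-3)) - 913) = (31723 + 13506)*(155 - 913) = 45229*(-758) = -34283582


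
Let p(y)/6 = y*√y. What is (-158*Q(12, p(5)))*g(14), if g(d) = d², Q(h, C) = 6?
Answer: -185808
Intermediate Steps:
p(y) = 6*y^(3/2) (p(y) = 6*(y*√y) = 6*y^(3/2))
(-158*Q(12, p(5)))*g(14) = -158*6*14² = -948*196 = -185808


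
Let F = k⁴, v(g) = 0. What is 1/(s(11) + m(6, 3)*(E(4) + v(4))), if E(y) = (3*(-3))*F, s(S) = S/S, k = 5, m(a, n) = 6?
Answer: -1/33749 ≈ -2.9630e-5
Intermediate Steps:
F = 625 (F = 5⁴ = 625)
s(S) = 1
E(y) = -5625 (E(y) = (3*(-3))*625 = -9*625 = -5625)
1/(s(11) + m(6, 3)*(E(4) + v(4))) = 1/(1 + 6*(-5625 + 0)) = 1/(1 + 6*(-5625)) = 1/(1 - 33750) = 1/(-33749) = -1/33749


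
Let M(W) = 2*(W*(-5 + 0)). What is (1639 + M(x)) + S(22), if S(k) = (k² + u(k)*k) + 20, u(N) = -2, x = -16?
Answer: 2259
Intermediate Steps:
M(W) = -10*W (M(W) = 2*(W*(-5)) = 2*(-5*W) = -10*W)
S(k) = 20 + k² - 2*k (S(k) = (k² - 2*k) + 20 = 20 + k² - 2*k)
(1639 + M(x)) + S(22) = (1639 - 10*(-16)) + (20 + 22² - 2*22) = (1639 + 160) + (20 + 484 - 44) = 1799 + 460 = 2259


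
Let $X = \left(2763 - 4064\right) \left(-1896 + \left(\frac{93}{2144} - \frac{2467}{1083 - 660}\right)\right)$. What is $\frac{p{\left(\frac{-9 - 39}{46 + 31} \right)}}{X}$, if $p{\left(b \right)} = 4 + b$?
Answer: $\frac{235797120}{172780787745797} \approx 1.3647 \cdot 10^{-6}$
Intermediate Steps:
$X = \frac{2243906334361}{906912}$ ($X = - 1301 \left(-1896 + \left(93 \cdot \frac{1}{2144} - \frac{2467}{423}\right)\right) = - 1301 \left(-1896 + \left(\frac{93}{2144} - \frac{2467}{423}\right)\right) = - 1301 \left(-1896 - \frac{5249909}{906912}\right) = \left(-1301\right) \left(- \frac{1724755061}{906912}\right) = \frac{2243906334361}{906912} \approx 2.4742 \cdot 10^{6}$)
$\frac{p{\left(\frac{-9 - 39}{46 + 31} \right)}}{X} = \frac{4 + \frac{-9 - 39}{46 + 31}}{\frac{2243906334361}{906912}} = \left(4 - \frac{48}{77}\right) \frac{906912}{2243906334361} = \frac{260}{77} \cdot \frac{906912}{2243906334361} = \frac{235797120}{172780787745797}$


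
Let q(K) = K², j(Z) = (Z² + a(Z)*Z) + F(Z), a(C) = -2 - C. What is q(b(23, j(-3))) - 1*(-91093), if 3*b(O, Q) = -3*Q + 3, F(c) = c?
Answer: 91097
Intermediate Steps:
j(Z) = Z + Z² + Z*(-2 - Z) (j(Z) = (Z² + (-2 - Z)*Z) + Z = (Z² + Z*(-2 - Z)) + Z = Z + Z² + Z*(-2 - Z))
b(O, Q) = 1 - Q (b(O, Q) = (-3*Q + 3)/3 = (3 - 3*Q)/3 = 1 - Q)
q(b(23, j(-3))) - 1*(-91093) = (1 - (-1)*(-3))² - 1*(-91093) = (1 - 1*3)² + 91093 = (1 - 3)² + 91093 = (-2)² + 91093 = 4 + 91093 = 91097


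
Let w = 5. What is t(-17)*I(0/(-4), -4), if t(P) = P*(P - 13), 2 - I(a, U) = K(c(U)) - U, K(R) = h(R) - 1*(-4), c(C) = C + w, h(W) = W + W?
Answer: -4080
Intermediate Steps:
h(W) = 2*W
c(C) = 5 + C (c(C) = C + 5 = 5 + C)
K(R) = 4 + 2*R (K(R) = 2*R - 1*(-4) = 2*R + 4 = 4 + 2*R)
I(a, U) = -12 - U (I(a, U) = 2 - ((4 + 2*(5 + U)) - U) = 2 - ((4 + (10 + 2*U)) - U) = 2 - ((14 + 2*U) - U) = 2 - (14 + U) = 2 + (-14 - U) = -12 - U)
t(P) = P*(-13 + P)
t(-17)*I(0/(-4), -4) = (-17*(-13 - 17))*(-12 - 1*(-4)) = (-17*(-30))*(-12 + 4) = 510*(-8) = -4080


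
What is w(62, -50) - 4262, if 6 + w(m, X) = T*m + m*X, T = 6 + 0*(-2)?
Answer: -6996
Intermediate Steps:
T = 6 (T = 6 + 0 = 6)
w(m, X) = -6 + 6*m + X*m (w(m, X) = -6 + (6*m + m*X) = -6 + (6*m + X*m) = -6 + 6*m + X*m)
w(62, -50) - 4262 = (-6 + 6*62 - 50*62) - 4262 = (-6 + 372 - 3100) - 4262 = -2734 - 4262 = -6996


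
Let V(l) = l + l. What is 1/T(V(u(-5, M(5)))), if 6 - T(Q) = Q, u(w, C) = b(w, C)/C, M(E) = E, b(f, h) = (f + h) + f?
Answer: 1/8 ≈ 0.12500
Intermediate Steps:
b(f, h) = h + 2*f
u(w, C) = (C + 2*w)/C
V(l) = 2*l
T(Q) = 6 - Q
1/T(V(u(-5, M(5)))) = 1/(6 - 2*(5 + 2*(-5))/5) = 1/(6 - 2*(5 - 10)/5) = 1/(6 - 2*(1/5)*(-5)) = 1/(6 - 2*(-1)) = 1/(6 - 1*(-2)) = 1/(6 + 2) = 1/8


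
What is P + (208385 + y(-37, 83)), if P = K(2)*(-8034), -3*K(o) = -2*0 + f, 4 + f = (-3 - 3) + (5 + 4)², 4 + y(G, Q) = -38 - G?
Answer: 398518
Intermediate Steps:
y(G, Q) = -42 - G (y(G, Q) = -4 + (-38 - G) = -42 - G)
f = 71 (f = -4 + ((-3 - 3) + (5 + 4)²) = -4 + (-6 + 9²) = -4 + (-6 + 81) = -4 + 75 = 71)
K(o) = -71/3 (K(o) = -(-2*0 + 71)/3 = -(0 + 71)/3 = -⅓*71 = -71/3)
P = 190138 (P = -71/3*(-8034) = 190138)
P + (208385 + y(-37, 83)) = 190138 + (208385 + (-42 - 1*(-37))) = 190138 + (208385 + (-42 + 37)) = 190138 + (208385 - 5) = 190138 + 208380 = 398518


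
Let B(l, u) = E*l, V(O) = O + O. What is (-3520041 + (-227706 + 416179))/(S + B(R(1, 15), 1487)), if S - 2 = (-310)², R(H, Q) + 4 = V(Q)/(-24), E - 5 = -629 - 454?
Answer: -6663136/203523 ≈ -32.739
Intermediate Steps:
E = -1078 (E = 5 + (-629 - 454) = 5 - 1083 = -1078)
V(O) = 2*O
R(H, Q) = -4 - Q/12 (R(H, Q) = -4 + (2*Q)/(-24) = -4 + (2*Q)*(-1/24) = -4 - Q/12)
S = 96102 (S = 2 + (-310)² = 2 + 96100 = 96102)
B(l, u) = -1078*l
(-3520041 + (-227706 + 416179))/(S + B(R(1, 15), 1487)) = (-3520041 + (-227706 + 416179))/(96102 - 1078*(-4 - 1/12*15)) = (-3520041 + 188473)/(96102 - 1078*(-4 - 5/4)) = -3331568/(96102 - 1078*(-21/4)) = -3331568/(96102 + 11319/2) = -3331568/203523/2 = -3331568*2/203523 = -6663136/203523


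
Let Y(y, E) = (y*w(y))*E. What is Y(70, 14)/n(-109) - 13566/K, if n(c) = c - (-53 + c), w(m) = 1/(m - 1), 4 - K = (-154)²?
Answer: 639023/760656 ≈ 0.84009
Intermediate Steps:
K = -23712 (K = 4 - 1*(-154)² = 4 - 1*23716 = 4 - 23716 = -23712)
w(m) = 1/(-1 + m)
Y(y, E) = E*y/(-1 + y) (Y(y, E) = (y/(-1 + y))*E = E*y/(-1 + y))
n(c) = 53 (n(c) = c + (53 - c) = 53)
Y(70, 14)/n(-109) - 13566/K = (14*70/(-1 + 70))/53 - 13566/(-23712) = (14*70/69)*(1/53) - 13566*(-1/23712) = (14*70*(1/69))*(1/53) + 119/208 = (980/69)*(1/53) + 119/208 = 980/3657 + 119/208 = 639023/760656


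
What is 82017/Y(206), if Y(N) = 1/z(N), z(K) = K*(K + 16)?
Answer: 3750801444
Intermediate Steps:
z(K) = K*(16 + K)
Y(N) = 1/(N*(16 + N))
82017/Y(206) = 82017/((1/(206*(16 + 206)))) = 82017/(((1/206)/222)) = 82017/(((1/206)*(1/222))) = 82017/(1/45732) = 82017*45732 = 3750801444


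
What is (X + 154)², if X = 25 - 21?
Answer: 24964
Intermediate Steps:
X = 4
(X + 154)² = (4 + 154)² = 158² = 24964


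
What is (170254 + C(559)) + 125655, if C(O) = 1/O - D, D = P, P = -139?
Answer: 165490833/559 ≈ 2.9605e+5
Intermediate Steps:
D = -139
C(O) = 139 + 1/O (C(O) = 1/O - 1*(-139) = 1/O + 139 = 139 + 1/O)
(170254 + C(559)) + 125655 = (170254 + (139 + 1/559)) + 125655 = (170254 + 77702/559) + 125655 = 95249688/559 + 125655 = 165490833/559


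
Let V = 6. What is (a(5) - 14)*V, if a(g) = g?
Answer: -54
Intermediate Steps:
(a(5) - 14)*V = (5 - 14)*6 = -9*6 = -54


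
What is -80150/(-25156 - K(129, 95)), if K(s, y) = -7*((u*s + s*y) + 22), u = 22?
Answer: -80150/80649 ≈ -0.99381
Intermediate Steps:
K(s, y) = -154 - 154*s - 7*s*y (K(s, y) = -7*((22*s + s*y) + 22) = -7*(22 + 22*s + s*y) = -154 - 154*s - 7*s*y)
-80150/(-25156 - K(129, 95)) = -80150/(-25156 - (-154 - 154*129 - 7*129*95)) = -80150/(-25156 - (-154 - 19866 - 85785)) = -80150/(-25156 - 1*(-105805)) = -80150/(-25156 + 105805) = -80150/80649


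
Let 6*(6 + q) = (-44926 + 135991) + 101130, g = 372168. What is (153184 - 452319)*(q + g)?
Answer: -241817443515/2 ≈ -1.2091e+11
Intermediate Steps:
q = 64053/2 (q = -6 + ((-44926 + 135991) + 101130)/6 = -6 + (91065 + 101130)/6 = -6 + (⅙)*192195 = -6 + 64065/2 = 64053/2 ≈ 32027.)
(153184 - 452319)*(q + g) = (153184 - 452319)*(64053/2 + 372168) = -299135*808389/2 = -241817443515/2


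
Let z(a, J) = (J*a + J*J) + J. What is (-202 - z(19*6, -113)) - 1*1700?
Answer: -1676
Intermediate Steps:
z(a, J) = J + J**2 + J*a (z(a, J) = (J*a + J**2) + J = (J**2 + J*a) + J = J + J**2 + J*a)
(-202 - z(19*6, -113)) - 1*1700 = (-202 - (-113)*(1 - 113 + 19*6)) - 1*1700 = (-202 - (-113)*(1 - 113 + 114)) - 1700 = (-202 - (-113)*2) - 1700 = (-202 - 1*(-226)) - 1700 = (-202 + 226) - 1700 = 24 - 1700 = -1676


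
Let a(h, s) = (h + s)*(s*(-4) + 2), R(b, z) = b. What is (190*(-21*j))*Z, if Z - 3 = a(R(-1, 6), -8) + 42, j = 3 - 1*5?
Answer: -2082780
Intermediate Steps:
j = -2 (j = 3 - 5 = -2)
a(h, s) = (2 - 4*s)*(h + s) (a(h, s) = (h + s)*(-4*s + 2) = (h + s)*(2 - 4*s) = (2 - 4*s)*(h + s))
Z = -261 (Z = 3 + ((-4*(-8)² + 2*(-1) + 2*(-8) - 4*(-1)*(-8)) + 42) = 3 + ((-4*64 - 2 - 16 - 32) + 42) = 3 + ((-256 - 2 - 16 - 32) + 42) = 3 + (-306 + 42) = 3 - 264 = -261)
(190*(-21*j))*Z = (190*(-21*(-2)))*(-261) = (190*42)*(-261) = 7980*(-261) = -2082780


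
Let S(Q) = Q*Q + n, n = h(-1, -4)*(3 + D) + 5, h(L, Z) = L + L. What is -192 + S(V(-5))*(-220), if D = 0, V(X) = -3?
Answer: -1952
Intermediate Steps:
h(L, Z) = 2*L
n = -1 (n = (2*(-1))*(3 + 0) + 5 = -2*3 + 5 = -6 + 5 = -1)
S(Q) = -1 + Q² (S(Q) = Q*Q - 1 = Q² - 1 = -1 + Q²)
-192 + S(V(-5))*(-220) = -192 + (-1 + (-3)²)*(-220) = -192 + (-1 + 9)*(-220) = -192 + 8*(-220) = -192 - 1760 = -1952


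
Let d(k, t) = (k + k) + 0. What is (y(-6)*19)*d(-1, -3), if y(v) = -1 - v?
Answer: -190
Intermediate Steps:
d(k, t) = 2*k (d(k, t) = 2*k + 0 = 2*k)
(y(-6)*19)*d(-1, -3) = ((-1 - 1*(-6))*19)*(2*(-1)) = ((-1 + 6)*19)*(-2) = (5*19)*(-2) = 95*(-2) = -190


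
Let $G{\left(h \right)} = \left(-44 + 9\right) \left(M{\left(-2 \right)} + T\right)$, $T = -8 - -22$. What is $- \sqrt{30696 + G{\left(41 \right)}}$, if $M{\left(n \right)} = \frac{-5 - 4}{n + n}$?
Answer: $- \frac{\sqrt{120509}}{2} \approx -173.57$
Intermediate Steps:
$T = 14$ ($T = -8 + 22 = 14$)
$M{\left(n \right)} = - \frac{9}{2 n}$
$G{\left(h \right)} = - \frac{2275}{4}$ ($G{\left(h \right)} = \left(-44 + 9\right) \left(- \frac{9}{2 \left(-2\right)} + 14\right) = - 35 \left(\left(- \frac{9}{2}\right) \left(- \frac{1}{2}\right) + 14\right) = - 35 \left(\frac{9}{4} + 14\right) = \left(-35\right) \frac{65}{4} = - \frac{2275}{4}$)
$- \sqrt{30696 + G{\left(41 \right)}} = - \sqrt{30696 - \frac{2275}{4}} = - \sqrt{\frac{120509}{4}} = - \frac{\sqrt{120509}}{2}$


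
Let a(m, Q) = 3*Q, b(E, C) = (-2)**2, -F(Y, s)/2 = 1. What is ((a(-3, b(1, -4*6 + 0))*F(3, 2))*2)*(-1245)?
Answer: 59760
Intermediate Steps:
F(Y, s) = -2 (F(Y, s) = -2*1 = -2)
b(E, C) = 4
((a(-3, b(1, -4*6 + 0))*F(3, 2))*2)*(-1245) = (((3*4)*(-2))*2)*(-1245) = ((12*(-2))*2)*(-1245) = -24*2*(-1245) = -48*(-1245) = 59760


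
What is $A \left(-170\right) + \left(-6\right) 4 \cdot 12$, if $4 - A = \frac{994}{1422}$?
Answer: $- \frac{603758}{711} \approx -849.17$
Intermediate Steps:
$A = \frac{2347}{711}$ ($A = 4 - \frac{994}{1422} = 4 - 994 \cdot \frac{1}{1422} = 4 - \frac{497}{711} = \frac{2347}{711} \approx 3.301$)
$A \left(-170\right) + \left(-6\right) 4 \cdot 12 = \frac{2347}{711} \left(-170\right) + \left(-6\right) 4 \cdot 12 = - \frac{398990}{711} - 288 = - \frac{603758}{711}$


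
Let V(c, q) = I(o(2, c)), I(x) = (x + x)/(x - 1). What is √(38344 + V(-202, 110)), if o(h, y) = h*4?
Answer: 2*√469742/7 ≈ 195.82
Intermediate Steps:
o(h, y) = 4*h
I(x) = 2*x/(-1 + x) (I(x) = (2*x)/(-1 + x) = 2*x/(-1 + x))
V(c, q) = 16/7 (V(c, q) = 2*(4*2)/(-1 + 4*2) = 2*8/(-1 + 8) = 2*8/7 = 2*8*(⅐) = 16/7)
√(38344 + V(-202, 110)) = √(38344 + 16/7) = √(268424/7) = 2*√469742/7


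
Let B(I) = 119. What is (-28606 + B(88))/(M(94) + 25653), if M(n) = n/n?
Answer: -28487/25654 ≈ -1.1104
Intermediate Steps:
M(n) = 1
(-28606 + B(88))/(M(94) + 25653) = (-28606 + 119)/(1 + 25653) = -28487/25654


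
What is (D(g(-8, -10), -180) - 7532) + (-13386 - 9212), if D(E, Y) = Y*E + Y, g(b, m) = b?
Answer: -28870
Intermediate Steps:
D(E, Y) = Y + E*Y (D(E, Y) = E*Y + Y = Y + E*Y)
(D(g(-8, -10), -180) - 7532) + (-13386 - 9212) = (-180*(1 - 8) - 7532) + (-13386 - 9212) = (-180*(-7) - 7532) - 22598 = (1260 - 7532) - 22598 = -6272 - 22598 = -28870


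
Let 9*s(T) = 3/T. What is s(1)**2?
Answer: 1/9 ≈ 0.11111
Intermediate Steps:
s(T) = 1/(3*T) (s(T) = (3/T)/9 = 1/(3*T))
s(1)**2 = ((1/3)/1)**2 = ((1/3)*1)**2 = (1/3)**2 = 1/9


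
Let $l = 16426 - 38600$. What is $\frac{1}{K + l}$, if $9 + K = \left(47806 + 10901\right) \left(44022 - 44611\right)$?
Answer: $- \frac{1}{34600606} \approx -2.8901 \cdot 10^{-8}$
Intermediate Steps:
$l = -22174$
$K = -34578432$ ($K = -9 + \left(47806 + 10901\right) \left(44022 - 44611\right) = -9 + 58707 \left(-589\right) = -9 - 34578423 = -34578432$)
$\frac{1}{K + l} = \frac{1}{-34578432 - 22174} = \frac{1}{-34600606} = - \frac{1}{34600606}$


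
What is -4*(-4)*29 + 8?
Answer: 472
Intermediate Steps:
-4*(-4)*29 + 8 = 16*29 + 8 = 464 + 8 = 472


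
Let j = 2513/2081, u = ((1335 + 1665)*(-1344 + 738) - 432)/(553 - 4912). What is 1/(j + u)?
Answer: 3023693/1265037053 ≈ 0.0023902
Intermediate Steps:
u = 606144/1453 (u = (3000*(-606) - 432)/(-4359) = (-1818000 - 432)*(-1/4359) = -1818432*(-1/4359) = 606144/1453 ≈ 417.17)
j = 2513/2081 (j = 2513*(1/2081) = 2513/2081 ≈ 1.2076)
1/(j + u) = 1/(2513/2081 + 606144/1453) = 1/(1265037053/3023693) = 3023693/1265037053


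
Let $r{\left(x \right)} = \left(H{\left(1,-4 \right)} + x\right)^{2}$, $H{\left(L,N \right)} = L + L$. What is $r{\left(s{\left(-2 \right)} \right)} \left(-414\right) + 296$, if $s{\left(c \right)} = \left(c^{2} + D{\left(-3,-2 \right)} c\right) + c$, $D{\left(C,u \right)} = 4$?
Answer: $-6328$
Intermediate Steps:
$H{\left(L,N \right)} = 2 L$
$s{\left(c \right)} = c^{2} + 5 c$ ($s{\left(c \right)} = \left(c^{2} + 4 c\right) + c = c^{2} + 5 c$)
$r{\left(x \right)} = \left(2 + x\right)^{2}$ ($r{\left(x \right)} = \left(2 \cdot 1 + x\right)^{2} = \left(2 + x\right)^{2}$)
$r{\left(s{\left(-2 \right)} \right)} \left(-414\right) + 296 = \left(2 - 2 \left(5 - 2\right)\right)^{2} \left(-414\right) + 296 = \left(2 - 6\right)^{2} \left(-414\right) + 296 = \left(-4\right)^{2} \left(-414\right) + 296 = 16 \left(-414\right) + 296 = -6624 + 296 = -6328$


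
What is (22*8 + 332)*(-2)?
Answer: -1016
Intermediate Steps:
(22*8 + 332)*(-2) = (176 + 332)*(-2) = 508*(-2) = -1016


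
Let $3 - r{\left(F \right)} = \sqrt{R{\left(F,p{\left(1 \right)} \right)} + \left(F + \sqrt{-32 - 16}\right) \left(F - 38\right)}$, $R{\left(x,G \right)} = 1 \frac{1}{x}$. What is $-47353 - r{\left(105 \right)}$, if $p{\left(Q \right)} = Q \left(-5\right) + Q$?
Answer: $-47356 + \frac{2 \sqrt{19390245 + 738675 i \sqrt{3}}}{105} \approx -47272.0 + 2.7656 i$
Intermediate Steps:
$p{\left(Q \right)} = - 4 Q$ ($p{\left(Q \right)} = - 5 Q + Q = - 4 Q$)
$R{\left(x,G \right)} = \frac{1}{x}$
$r{\left(F \right)} = 3 - \sqrt{\frac{1}{F} + \left(-38 + F\right) \left(F + 4 i \sqrt{3}\right)}$ ($r{\left(F \right)} = 3 - \sqrt{\frac{1}{F} + \left(F + \sqrt{-32 - 16}\right) \left(F - 38\right)} = 3 - \sqrt{\frac{1}{F} + \left(F + \sqrt{-48}\right) \left(-38 + F\right)} = 3 - \sqrt{\frac{1}{F} + \left(F + 4 i \sqrt{3}\right) \left(-38 + F\right)} = 3 - \sqrt{\frac{1}{F} + \left(-38 + F\right) \left(F + 4 i \sqrt{3}\right)}$)
$-47353 - r{\left(105 \right)} = -47353 - \left(3 - \sqrt{\frac{1}{105} + 105^{2} - 3990 - 152 i \sqrt{3} + 4 i 105 \sqrt{3}}\right) = -47353 - \left(3 - \sqrt{\frac{1}{105} + 11025 - 3990 - 152 i \sqrt{3} + 420 i \sqrt{3}}\right) = -47353 - \left(3 - \sqrt{\frac{738676}{105} + 268 i \sqrt{3}}\right) = -47356 + \sqrt{\frac{738676}{105} + 268 i \sqrt{3}}$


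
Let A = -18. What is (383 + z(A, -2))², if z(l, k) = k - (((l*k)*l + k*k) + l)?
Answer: 1087849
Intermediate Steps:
z(l, k) = k - l - k² - k*l² (z(l, k) = k - (((k*l)*l + k²) + l) = k - ((k*l² + k²) + l) = k - ((k² + k*l²) + l) = k - (l + k² + k*l²) = k + (-l - k² - k*l²) = k - l - k² - k*l²)
(383 + z(A, -2))² = (383 + (-2 - 1*(-18) - 1*(-2)² - 1*(-2)*(-18)²))² = (383 + (-2 + 18 - 1*4 - 1*(-2)*324))² = (383 + (-2 + 18 - 4 + 648))² = (383 + 660)² = 1043² = 1087849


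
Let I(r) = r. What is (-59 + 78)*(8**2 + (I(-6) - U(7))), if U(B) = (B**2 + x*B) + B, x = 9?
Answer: -1159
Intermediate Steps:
U(B) = B**2 + 10*B (U(B) = (B**2 + 9*B) + B = B**2 + 10*B)
(-59 + 78)*(8**2 + (I(-6) - U(7))) = (-59 + 78)*(8**2 + (-6 - 7*(10 + 7))) = 19*(64 + (-6 - 7*17)) = 19*(64 + (-6 - 1*119)) = 19*(64 + (-6 - 119)) = 19*(64 - 125) = 19*(-61) = -1159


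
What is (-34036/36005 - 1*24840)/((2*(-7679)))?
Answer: 447199118/276482395 ≈ 1.6175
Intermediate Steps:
(-34036/36005 - 1*24840)/((2*(-7679))) = (-34036*1/36005 - 24840)/(-15358) = (-34036/36005 - 24840)*(-1/15358) = -894398236/36005*(-1/15358) = 447199118/276482395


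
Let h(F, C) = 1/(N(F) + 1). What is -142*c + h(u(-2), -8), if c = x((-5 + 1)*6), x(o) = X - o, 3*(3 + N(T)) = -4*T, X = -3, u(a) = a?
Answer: -5961/2 ≈ -2980.5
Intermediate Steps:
N(T) = -3 - 4*T/3 (N(T) = -3 + (-4*T)/3 = -3 - 4*T/3)
x(o) = -3 - o
c = 21 (c = -3 - (-5 + 1)*6 = -3 - (-4)*6 = -3 - 1*(-24) = -3 + 24 = 21)
h(F, C) = 1/(-2 - 4*F/3) (h(F, C) = 1/((-3 - 4*F/3) + 1) = 1/(-2 - 4*F/3))
-142*c + h(u(-2), -8) = -142*21 - 3/(6 + 4*(-2)) = -2982 - 3/(6 - 8) = -2982 - 3/(-2) = -2982 - 3*(-1/2) = -2982 + 3/2 = -5961/2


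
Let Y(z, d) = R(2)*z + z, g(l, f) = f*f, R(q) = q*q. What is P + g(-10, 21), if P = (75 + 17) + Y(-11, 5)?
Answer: 478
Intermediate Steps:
R(q) = q²
g(l, f) = f²
Y(z, d) = 5*z (Y(z, d) = 2²*z + z = 4*z + z = 5*z)
P = 37 (P = (75 + 17) + 5*(-11) = 92 - 55 = 37)
P + g(-10, 21) = 37 + 21² = 37 + 441 = 478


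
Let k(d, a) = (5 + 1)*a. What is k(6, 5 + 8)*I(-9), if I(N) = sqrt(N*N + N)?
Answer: 468*sqrt(2) ≈ 661.85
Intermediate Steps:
k(d, a) = 6*a
I(N) = sqrt(N + N**2) (I(N) = sqrt(N**2 + N) = sqrt(N + N**2))
k(6, 5 + 8)*I(-9) = (6*(5 + 8))*sqrt(-9*(1 - 9)) = (6*13)*sqrt(-9*(-8)) = 78*sqrt(72) = 78*(6*sqrt(2)) = 468*sqrt(2)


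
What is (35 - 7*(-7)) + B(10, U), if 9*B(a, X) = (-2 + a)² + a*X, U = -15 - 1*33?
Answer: 340/9 ≈ 37.778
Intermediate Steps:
U = -48 (U = -15 - 33 = -48)
B(a, X) = (-2 + a)²/9 + X*a/9 (B(a, X) = ((-2 + a)² + a*X)/9 = ((-2 + a)² + X*a)/9 = (-2 + a)²/9 + X*a/9)
(35 - 7*(-7)) + B(10, U) = (35 - 7*(-7)) + ((-2 + 10)²/9 + (⅑)*(-48)*10) = (35 + 49) + ((⅑)*8² - 160/3) = 84 + ((⅑)*64 - 160/3) = 84 + (64/9 - 160/3) = 84 - 416/9 = 340/9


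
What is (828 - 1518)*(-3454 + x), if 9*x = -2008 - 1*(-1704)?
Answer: 7219700/3 ≈ 2.4066e+6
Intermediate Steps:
x = -304/9 (x = (-2008 - 1*(-1704))/9 = (-2008 + 1704)/9 = (⅑)*(-304) = -304/9 ≈ -33.778)
(828 - 1518)*(-3454 + x) = (828 - 1518)*(-3454 - 304/9) = -690*(-31390/9) = 7219700/3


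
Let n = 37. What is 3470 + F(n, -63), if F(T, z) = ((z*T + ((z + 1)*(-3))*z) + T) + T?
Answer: -10505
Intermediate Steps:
F(T, z) = 2*T + T*z + z*(-3 - 3*z) (F(T, z) = ((T*z + ((1 + z)*(-3))*z) + T) + T = ((T*z + (-3 - 3*z)*z) + T) + T = ((T*z + z*(-3 - 3*z)) + T) + T = (T + T*z + z*(-3 - 3*z)) + T = 2*T + T*z + z*(-3 - 3*z))
3470 + F(n, -63) = 3470 + (-3*(-63) - 3*(-63)² + 2*37 + 37*(-63)) = 3470 + (189 - 3*3969 + 74 - 2331) = 3470 + (189 - 11907 + 74 - 2331) = 3470 - 13975 = -10505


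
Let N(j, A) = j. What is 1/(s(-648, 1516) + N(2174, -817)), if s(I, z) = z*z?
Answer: 1/2300430 ≈ 4.3470e-7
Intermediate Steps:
s(I, z) = z²
1/(s(-648, 1516) + N(2174, -817)) = 1/(1516² + 2174) = 1/(2298256 + 2174) = 1/2300430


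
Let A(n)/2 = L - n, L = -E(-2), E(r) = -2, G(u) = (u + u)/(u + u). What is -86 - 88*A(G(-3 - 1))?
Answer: -262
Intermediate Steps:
G(u) = 1 (G(u) = (2*u)/((2*u)) = (2*u)*(1/(2*u)) = 1)
L = 2 (L = -1*(-2) = 2)
A(n) = 4 - 2*n (A(n) = 2*(2 - n) = 4 - 2*n)
-86 - 88*A(G(-3 - 1)) = -86 - 88*(4 - 2*1) = -86 - 88*(4 - 2) = -86 - 88*2 = -86 - 176 = -262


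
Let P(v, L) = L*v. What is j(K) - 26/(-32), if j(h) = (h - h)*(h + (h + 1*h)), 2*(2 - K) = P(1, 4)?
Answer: 13/16 ≈ 0.81250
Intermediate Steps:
K = 0 (K = 2 - 2 = 0)
j(h) = 0 (j(h) = 0*(h + (h + h)) = 0*(h + 2*h) = 0*(3*h) = 0)
j(K) - 26/(-32) = 0 - 26/(-32) = 0 - 1/32*(-26) = 0 + 13/16 = 13/16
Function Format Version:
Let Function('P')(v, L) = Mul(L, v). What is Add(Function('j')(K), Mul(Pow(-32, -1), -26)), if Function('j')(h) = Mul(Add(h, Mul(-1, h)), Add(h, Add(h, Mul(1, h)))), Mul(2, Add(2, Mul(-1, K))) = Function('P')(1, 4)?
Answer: Rational(13, 16) ≈ 0.81250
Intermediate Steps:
K = 0 (K = Add(2, Mul(Rational(-1, 2), Mul(4, 1))) = Add(2, Mul(Rational(-1, 2), 4)) = Add(2, -2) = 0)
Function('j')(h) = 0 (Function('j')(h) = Mul(0, Add(h, Add(h, h))) = Mul(0, Add(h, Mul(2, h))) = Mul(0, Mul(3, h)) = 0)
Add(Function('j')(K), Mul(Pow(-32, -1), -26)) = Add(0, Mul(Pow(-32, -1), -26)) = Add(0, Mul(Rational(-1, 32), -26)) = Add(0, Rational(13, 16)) = Rational(13, 16)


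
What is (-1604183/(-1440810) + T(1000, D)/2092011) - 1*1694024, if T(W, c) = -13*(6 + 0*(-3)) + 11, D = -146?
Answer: -243147974744306957/143532874710 ≈ -1.6940e+6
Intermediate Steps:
T(W, c) = -67 (T(W, c) = -13*(6 + 0) + 11 = -13*6 + 11 = -78 + 11 = -67)
(-1604183/(-1440810) + T(1000, D)/2092011) - 1*1694024 = (-1604183/(-1440810) - 67/2092011) - 1*1694024 = (-1604183*(-1/1440810) - 67*1/2092011) - 1694024 = (229169/205830 - 67/2092011) - 1694024 = 159803426083/143532874710 - 1694024 = -243147974744306957/143532874710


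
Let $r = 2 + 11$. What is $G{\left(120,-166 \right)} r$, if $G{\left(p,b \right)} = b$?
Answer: $-2158$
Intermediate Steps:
$r = 13$
$G{\left(120,-166 \right)} r = \left(-166\right) 13 = -2158$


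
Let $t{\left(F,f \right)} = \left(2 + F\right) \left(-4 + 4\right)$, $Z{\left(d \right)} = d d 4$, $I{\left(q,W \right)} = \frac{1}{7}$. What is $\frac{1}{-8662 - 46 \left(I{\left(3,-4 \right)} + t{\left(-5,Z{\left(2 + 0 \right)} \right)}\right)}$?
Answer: $- \frac{7}{60680} \approx -0.00011536$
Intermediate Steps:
$I{\left(q,W \right)} = \frac{1}{7}$
$Z{\left(d \right)} = 4 d^{2}$ ($Z{\left(d \right)} = d^{2} \cdot 4 = 4 d^{2}$)
$t{\left(F,f \right)} = 0$ ($t{\left(F,f \right)} = \left(2 + F\right) 0 = 0$)
$\frac{1}{-8662 - 46 \left(I{\left(3,-4 \right)} + t{\left(-5,Z{\left(2 + 0 \right)} \right)}\right)} = \frac{1}{-8662 - 46 \left(\frac{1}{7} + 0\right)} = \frac{1}{-8662 - \frac{46}{7}} = \frac{1}{- \frac{60680}{7}} = - \frac{7}{60680}$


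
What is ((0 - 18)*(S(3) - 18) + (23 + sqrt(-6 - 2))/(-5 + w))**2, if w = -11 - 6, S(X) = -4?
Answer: 75498713/484 - 8689*I*sqrt(2)/121 ≈ 1.5599e+5 - 101.55*I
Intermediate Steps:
w = -17 (w = -11 - 1*6 = -11 - 6 = -17)
((0 - 18)*(S(3) - 18) + (23 + sqrt(-6 - 2))/(-5 + w))**2 = ((0 - 18)*(-4 - 18) + (23 + sqrt(-6 - 2))/(-5 - 17))**2 = (-18*(-22) + (23 + sqrt(-8))/(-22))**2 = (396 + (23 + 2*I*sqrt(2))*(-1/22))**2 = (396 + (-23/22 - I*sqrt(2)/11))**2 = (8689/22 - I*sqrt(2)/11)**2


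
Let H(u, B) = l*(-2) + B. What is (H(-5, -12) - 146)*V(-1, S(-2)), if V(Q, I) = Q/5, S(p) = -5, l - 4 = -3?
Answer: 32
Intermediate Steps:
l = 1 (l = 4 - 3 = 1)
H(u, B) = -2 + B (H(u, B) = 1*(-2) + B = -2 + B)
V(Q, I) = Q/5 (V(Q, I) = Q*(⅕) = Q/5)
(H(-5, -12) - 146)*V(-1, S(-2)) = ((-2 - 12) - 146)*((⅕)*(-1)) = (-14 - 146)*(-⅕) = -160*(-⅕) = 32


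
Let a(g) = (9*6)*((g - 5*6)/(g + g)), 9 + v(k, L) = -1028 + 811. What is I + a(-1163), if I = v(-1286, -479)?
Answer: -230627/1163 ≈ -198.30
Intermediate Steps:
v(k, L) = -226 (v(k, L) = -9 + (-1028 + 811) = -9 - 217 = -226)
I = -226
a(g) = 27*(-30 + g)/g (a(g) = 54*((g - 30)/((2*g))) = 54*((-30 + g)*(1/(2*g))) = 54*((-30 + g)/(2*g)) = 27*(-30 + g)/g)
I + a(-1163) = -226 + (27 - 810/(-1163)) = -226 + (27 - 810*(-1/1163)) = -226 + (27 + 810/1163) = -226 + 32211/1163 = -230627/1163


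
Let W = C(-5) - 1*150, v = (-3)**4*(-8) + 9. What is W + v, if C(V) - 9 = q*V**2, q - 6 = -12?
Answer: -930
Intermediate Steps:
q = -6 (q = 6 - 12 = -6)
C(V) = 9 - 6*V**2
v = -639 (v = 81*(-8) + 9 = -648 + 9 = -639)
W = -291 (W = (9 - 6*(-5)**2) - 1*150 = (9 - 6*25) - 150 = (9 - 150) - 150 = -141 - 150 = -291)
W + v = -291 - 639 = -930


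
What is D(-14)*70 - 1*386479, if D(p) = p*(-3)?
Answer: -383539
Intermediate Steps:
D(p) = -3*p
D(-14)*70 - 1*386479 = -3*(-14)*70 - 1*386479 = 42*70 - 386479 = 2940 - 386479 = -383539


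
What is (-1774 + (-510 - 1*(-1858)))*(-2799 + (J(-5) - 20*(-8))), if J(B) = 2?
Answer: 1123362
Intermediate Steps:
(-1774 + (-510 - 1*(-1858)))*(-2799 + (J(-5) - 20*(-8))) = (-1774 + (-510 - 1*(-1858)))*(-2799 + (2 - 20*(-8))) = (-1774 + (-510 + 1858))*(-2799 + (2 + 160)) = (-1774 + 1348)*(-2799 + 162) = -426*(-2637) = 1123362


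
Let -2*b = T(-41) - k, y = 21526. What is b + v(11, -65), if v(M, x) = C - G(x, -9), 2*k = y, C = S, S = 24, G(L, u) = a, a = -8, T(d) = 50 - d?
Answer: 5368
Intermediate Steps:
G(L, u) = -8
C = 24
k = 10763 (k = (1/2)*21526 = 10763)
v(M, x) = 32 (v(M, x) = 24 - 1*(-8) = 24 + 8 = 32)
b = 5336 (b = -((50 - 1*(-41)) - 1*10763)/2 = -((50 + 41) - 10763)/2 = -(91 - 10763)/2 = -1/2*(-10672) = 5336)
b + v(11, -65) = 5336 + 32 = 5368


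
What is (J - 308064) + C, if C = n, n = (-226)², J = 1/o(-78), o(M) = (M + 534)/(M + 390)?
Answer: -4882759/19 ≈ -2.5699e+5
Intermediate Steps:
o(M) = (534 + M)/(390 + M)
J = 13/19 (J = 1/((534 - 78)/(390 - 78)) = 1/(456/312) = 1/((1/312)*456) = 1/(19/13) = 13/19 ≈ 0.68421)
n = 51076
C = 51076
(J - 308064) + C = (13/19 - 308064) + 51076 = -5853203/19 + 51076 = -4882759/19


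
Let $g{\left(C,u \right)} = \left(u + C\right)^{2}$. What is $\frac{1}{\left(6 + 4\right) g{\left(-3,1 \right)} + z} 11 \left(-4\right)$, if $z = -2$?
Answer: $- \frac{22}{19} \approx -1.1579$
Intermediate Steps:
$g{\left(C,u \right)} = \left(C + u\right)^{2}$
$\frac{1}{\left(6 + 4\right) g{\left(-3,1 \right)} + z} 11 \left(-4\right) = \frac{1}{\left(6 + 4\right) \left(-3 + 1\right)^{2} - 2} \cdot 11 \left(-4\right) = \frac{1}{10 \left(-2\right)^{2} - 2} \cdot 11 \left(-4\right) = \frac{1}{10 \cdot 4 - 2} \cdot 11 \left(-4\right) = \frac{1}{40 - 2} \cdot 11 \left(-4\right) = \frac{1}{38} \cdot 11 \left(-4\right) = \frac{11}{38} \left(-4\right) = - \frac{22}{19}$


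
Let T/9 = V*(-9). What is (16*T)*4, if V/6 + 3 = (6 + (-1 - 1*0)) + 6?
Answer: -248832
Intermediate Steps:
V = 48 (V = -18 + 6*((6 + (-1 - 1*0)) + 6) = -18 + 6*((6 + (-1 + 0)) + 6) = -18 + 6*((6 - 1) + 6) = -18 + 6*(5 + 6) = -18 + 6*11 = -18 + 66 = 48)
T = -3888 (T = 9*(48*(-9)) = 9*(-432) = -3888)
(16*T)*4 = (16*(-3888))*4 = -62208*4 = -248832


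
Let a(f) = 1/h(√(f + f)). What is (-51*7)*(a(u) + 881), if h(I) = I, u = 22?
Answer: -314517 - 357*√11/22 ≈ -3.1457e+5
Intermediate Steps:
a(f) = √2/(2*√f) (a(f) = 1/(√(f + f)) = 1/(√(2*f)) = 1/(√2*√f) = √2/(2*√f))
(-51*7)*(a(u) + 881) = (-51*7)*(√2/(2*√22) + 881) = -357*(√2*(√22/22)/2 + 881) = -357*(√11/22 + 881) = -357*(881 + √11/22) = -314517 - 357*√11/22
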